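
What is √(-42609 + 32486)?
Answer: I*√10123 ≈ 100.61*I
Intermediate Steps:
√(-42609 + 32486) = √(-10123) = I*√10123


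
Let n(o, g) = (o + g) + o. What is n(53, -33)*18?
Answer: 1314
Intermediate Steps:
n(o, g) = g + 2*o (n(o, g) = (g + o) + o = g + 2*o)
n(53, -33)*18 = (-33 + 2*53)*18 = (-33 + 106)*18 = 73*18 = 1314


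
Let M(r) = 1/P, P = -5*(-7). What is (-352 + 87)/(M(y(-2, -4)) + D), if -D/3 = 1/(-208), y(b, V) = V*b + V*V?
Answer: -1929200/313 ≈ -6163.6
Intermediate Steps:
P = 35
y(b, V) = V² + V*b (y(b, V) = V*b + V² = V² + V*b)
M(r) = 1/35
D = 3/208 (D = -3/(-208) = -3*(-1/208) = 3/208 ≈ 0.014423)
(-352 + 87)/(M(y(-2, -4)) + D) = (-352 + 87)/(1/35 + 3/208) = -265/313/7280 = -265*7280/313 = -1929200/313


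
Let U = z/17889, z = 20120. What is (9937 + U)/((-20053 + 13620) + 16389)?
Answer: 1357123/1359564 ≈ 0.99820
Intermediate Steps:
U = 20120/17889 ≈ 1.1247
(9937 + U)/((-20053 + 13620) + 16389) = (9937 + 20120/17889)/((-20053 + 13620) + 16389) = 177783113/(17889*(-6433 + 16389)) = (177783113/17889)/9956 = (177783113/17889)*(1/9956) = 1357123/1359564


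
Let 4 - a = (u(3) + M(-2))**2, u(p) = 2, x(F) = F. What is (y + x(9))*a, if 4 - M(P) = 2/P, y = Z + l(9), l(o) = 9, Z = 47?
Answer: -2925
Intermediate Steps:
y = 56 (y = 47 + 9 = 56)
M(P) = 4 - 2/P
a = -45 (a = 4 - (2 + (4 - 2/(-2)))**2 = 4 - (2 + (4 - 2*(-1/2)))**2 = 4 - (2 + (4 + 1))**2 = 4 - (2 + 5)**2 = 4 - 1*7**2 = 4 - 1*49 = 4 - 49 = -45)
(y + x(9))*a = (56 + 9)*(-45) = 65*(-45) = -2925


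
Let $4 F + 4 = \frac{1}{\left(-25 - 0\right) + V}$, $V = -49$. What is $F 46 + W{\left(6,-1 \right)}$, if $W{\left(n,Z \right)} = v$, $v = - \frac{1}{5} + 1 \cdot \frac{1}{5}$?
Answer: $- \frac{6831}{148} \approx -46.155$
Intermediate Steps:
$v = 0$ ($v = \left(-1\right) \frac{1}{5} + 1 \cdot \frac{1}{5} = - \frac{1}{5} + \frac{1}{5} = 0$)
$W{\left(n,Z \right)} = 0$
$F = - \frac{297}{296}$ ($F = -1 + \frac{1}{4 \left(\left(-25 - 0\right) - 49\right)} = -1 + \frac{1}{4 \left(\left(-25 + 0\right) - 49\right)} = -1 + \frac{1}{4 \left(-25 - 49\right)} = -1 + \frac{1}{4 \left(-74\right)} = -1 + \frac{1}{4} \left(- \frac{1}{74}\right) = -1 - \frac{1}{296} = - \frac{297}{296} \approx -1.0034$)
$F 46 + W{\left(6,-1 \right)} = \left(- \frac{297}{296}\right) 46 + 0 = - \frac{6831}{148} + 0 = - \frac{6831}{148}$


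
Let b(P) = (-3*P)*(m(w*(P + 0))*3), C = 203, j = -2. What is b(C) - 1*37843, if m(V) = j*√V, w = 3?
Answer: -37843 + 3654*√609 ≈ 52330.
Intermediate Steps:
m(V) = -2*√V
b(P) = 18*√3*P^(3/2) (b(P) = (-3*P)*(-2*√3*√(P + 0)*3) = (-3*P)*(-2*√3*√P*3) = (-3*P)*(-6*√3*√P) = 18*√3*P^(3/2))
b(C) - 1*37843 = 18*√3*203^(3/2) - 1*37843 = 18*√3*(203*√203) - 37843 = 3654*√609 - 37843 = -37843 + 3654*√609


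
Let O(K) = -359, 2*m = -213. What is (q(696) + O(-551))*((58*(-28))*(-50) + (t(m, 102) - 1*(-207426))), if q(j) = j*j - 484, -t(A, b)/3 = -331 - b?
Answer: 140199902025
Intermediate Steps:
m = -213/2 (m = (½)*(-213) = -213/2 ≈ -106.50)
t(A, b) = 993 + 3*b (t(A, b) = -3*(-331 - b) = 993 + 3*b)
q(j) = -484 + j² (q(j) = j² - 484 = -484 + j²)
(q(696) + O(-551))*((58*(-28))*(-50) + (t(m, 102) - 1*(-207426))) = ((-484 + 696²) - 359)*((58*(-28))*(-50) + ((993 + 3*102) - 1*(-207426))) = ((-484 + 484416) - 359)*(-1624*(-50) + ((993 + 306) + 207426)) = (483932 - 359)*(81200 + (1299 + 207426)) = 483573*(81200 + 208725) = 483573*289925 = 140199902025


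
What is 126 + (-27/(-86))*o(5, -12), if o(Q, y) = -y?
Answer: 5580/43 ≈ 129.77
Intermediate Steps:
126 + (-27/(-86))*o(5, -12) = 126 + (-27/(-86))*(-1*(-12)) = 126 - 27*(-1/86)*12 = 126 + (27/86)*12 = 126 + 162/43 = 5580/43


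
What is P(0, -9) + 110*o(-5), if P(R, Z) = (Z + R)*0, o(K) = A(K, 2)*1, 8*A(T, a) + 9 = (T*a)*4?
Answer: -2695/4 ≈ -673.75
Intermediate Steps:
A(T, a) = -9/8 + T*a/2 (A(T, a) = -9/8 + ((T*a)*4)/8 = -9/8 + (4*T*a)/8 = -9/8 + T*a/2)
o(K) = -9/8 + K (o(K) = (-9/8 + (1/2)*K*2)*1 = (-9/8 + K)*1 = -9/8 + K)
P(R, Z) = 0 (P(R, Z) = (R + Z)*0 = 0)
P(0, -9) + 110*o(-5) = 0 + 110*(-9/8 - 5) = 0 + 110*(-49/8) = 0 - 2695/4 = -2695/4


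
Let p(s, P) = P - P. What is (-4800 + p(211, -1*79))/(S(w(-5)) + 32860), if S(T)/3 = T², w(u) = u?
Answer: -960/6587 ≈ -0.14574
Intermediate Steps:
p(s, P) = 0
S(T) = 3*T²
(-4800 + p(211, -1*79))/(S(w(-5)) + 32860) = (-4800 + 0)/(3*(-5)² + 32860) = -4800/(3*25 + 32860) = -4800/(75 + 32860) = -4800/32935 = -4800*1/32935 = -960/6587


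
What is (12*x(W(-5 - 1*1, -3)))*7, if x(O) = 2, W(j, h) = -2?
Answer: 168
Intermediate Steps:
(12*x(W(-5 - 1*1, -3)))*7 = (12*2)*7 = 24*7 = 168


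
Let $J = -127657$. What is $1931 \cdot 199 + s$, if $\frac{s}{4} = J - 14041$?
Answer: $-182523$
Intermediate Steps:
$s = -566792$ ($s = 4 \left(-127657 - 14041\right) = 4 \left(-141698\right) = -566792$)
$1931 \cdot 199 + s = 1931 \cdot 199 - 566792 = 384269 - 566792 = -182523$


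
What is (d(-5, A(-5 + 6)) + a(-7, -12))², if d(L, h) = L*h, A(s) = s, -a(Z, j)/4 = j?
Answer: 1849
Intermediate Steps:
a(Z, j) = -4*j
(d(-5, A(-5 + 6)) + a(-7, -12))² = (-5*(-5 + 6) - 4*(-12))² = (-5*1 + 48)² = (-5 + 48)² = 43² = 1849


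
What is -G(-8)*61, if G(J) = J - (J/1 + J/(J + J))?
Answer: 61/2 ≈ 30.500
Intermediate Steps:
G(J) = -1/2 (G(J) = J - (J*1 + J/((2*J))) = J - (J + J*(1/(2*J))) = J - (J + 1/2) = J - (1/2 + J) = J + (-1/2 - J) = -1/2)
-G(-8)*61 = -(-1)*61/2 = -1*(-61/2) = 61/2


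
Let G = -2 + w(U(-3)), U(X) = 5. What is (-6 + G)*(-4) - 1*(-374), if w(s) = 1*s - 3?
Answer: 398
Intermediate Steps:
w(s) = -3 + s (w(s) = s - 3 = -3 + s)
G = 0 (G = -2 + (-3 + 5) = -2 + 2 = 0)
(-6 + G)*(-4) - 1*(-374) = (-6 + 0)*(-4) - 1*(-374) = -6*(-4) + 374 = 24 + 374 = 398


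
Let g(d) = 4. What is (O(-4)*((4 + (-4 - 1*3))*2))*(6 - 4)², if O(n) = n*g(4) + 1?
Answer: 360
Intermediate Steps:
O(n) = 1 + 4*n (O(n) = n*4 + 1 = 4*n + 1 = 1 + 4*n)
(O(-4)*((4 + (-4 - 1*3))*2))*(6 - 4)² = ((1 + 4*(-4))*((4 + (-4 - 1*3))*2))*(6 - 4)² = ((1 - 16)*((4 + (-4 - 3))*2))*2² = -15*(4 - 7)*2*4 = -(-45)*2*4 = -15*(-6)*4 = 90*4 = 360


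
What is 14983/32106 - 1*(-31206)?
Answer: 1001914819/32106 ≈ 31206.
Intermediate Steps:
14983/32106 - 1*(-31206) = 14983*(1/32106) + 31206 = 14983/32106 + 31206 = 1001914819/32106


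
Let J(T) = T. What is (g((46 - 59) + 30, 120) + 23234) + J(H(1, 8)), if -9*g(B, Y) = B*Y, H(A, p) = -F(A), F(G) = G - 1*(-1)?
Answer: 69016/3 ≈ 23005.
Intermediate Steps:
F(G) = 1 + G (F(G) = G + 1 = 1 + G)
H(A, p) = -1 - A (H(A, p) = -(1 + A) = -1 - A)
g(B, Y) = -B*Y/9
(g((46 - 59) + 30, 120) + 23234) + J(H(1, 8)) = (-⅑*((46 - 59) + 30)*120 + 23234) + (-1 - 1*1) = (-⅑*(-13 + 30)*120 + 23234) + (-1 - 1) = (-⅑*17*120 + 23234) - 2 = (-680/3 + 23234) - 2 = 69022/3 - 2 = 69016/3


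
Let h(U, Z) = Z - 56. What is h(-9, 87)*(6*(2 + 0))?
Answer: 372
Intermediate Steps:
h(U, Z) = -56 + Z
h(-9, 87)*(6*(2 + 0)) = (-56 + 87)*(6*(2 + 0)) = 31*(6*2) = 31*12 = 372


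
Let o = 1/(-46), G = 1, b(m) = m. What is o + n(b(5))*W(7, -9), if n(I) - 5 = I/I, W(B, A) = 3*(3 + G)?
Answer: 3311/46 ≈ 71.978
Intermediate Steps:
o = -1/46 ≈ -0.021739
W(B, A) = 12 (W(B, A) = 3*(3 + 1) = 3*4 = 12)
n(I) = 6 (n(I) = 5 + I/I = 5 + 1 = 6)
o + n(b(5))*W(7, -9) = -1/46 + 6*12 = -1/46 + 72 = 3311/46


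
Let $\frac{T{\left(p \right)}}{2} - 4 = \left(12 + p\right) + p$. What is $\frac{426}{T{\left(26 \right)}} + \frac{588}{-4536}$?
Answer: $\frac{5513}{1836} \approx 3.0027$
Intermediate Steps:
$T{\left(p \right)} = 32 + 4 p$ ($T{\left(p \right)} = 8 + 2 \left(\left(12 + p\right) + p\right) = 8 + 2 \left(12 + 2 p\right) = 8 + \left(24 + 4 p\right) = 32 + 4 p$)
$\frac{426}{T{\left(26 \right)}} + \frac{588}{-4536} = \frac{426}{32 + 4 \cdot 26} + \frac{588}{-4536} = \frac{426}{32 + 104} + 588 \left(- \frac{1}{4536}\right) = \frac{426}{136} - \frac{7}{54} = 426 \cdot \frac{1}{136} - \frac{7}{54} = \frac{213}{68} - \frac{7}{54} = \frac{5513}{1836}$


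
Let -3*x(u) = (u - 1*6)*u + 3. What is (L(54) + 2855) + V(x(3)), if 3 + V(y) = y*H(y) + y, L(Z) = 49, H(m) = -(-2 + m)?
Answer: 2903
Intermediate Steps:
H(m) = 2 - m
x(u) = -1 - u*(-6 + u)/3 (x(u) = -((u - 1*6)*u + 3)/3 = -((u - 6)*u + 3)/3 = -((-6 + u)*u + 3)/3 = -(u*(-6 + u) + 3)/3 = -(3 + u*(-6 + u))/3 = -1 - u*(-6 + u)/3)
V(y) = -3 + y + y*(2 - y) (V(y) = -3 + (y*(2 - y) + y) = -3 + (y + y*(2 - y)) = -3 + y + y*(2 - y))
(L(54) + 2855) + V(x(3)) = (49 + 2855) + (-3 + (-1 + 2*3 - ⅓*3²) - (-1 + 2*3 - ⅓*3²)*(-2 + (-1 + 2*3 - ⅓*3²))) = 2904 + (-3 + (-1 + 6 - ⅓*9) - (-1 + 6 - ⅓*9)*(-2 + (-1 + 6 - ⅓*9))) = 2904 + (-3 + (-1 + 6 - 3) - (-1 + 6 - 3)*(-2 + (-1 + 6 - 3))) = 2904 + (-3 + 2 - 1*2*(-2 + 2)) = 2904 + (-3 + 2 - 1*2*0) = 2904 + (-3 + 2 + 0) = 2904 - 1 = 2903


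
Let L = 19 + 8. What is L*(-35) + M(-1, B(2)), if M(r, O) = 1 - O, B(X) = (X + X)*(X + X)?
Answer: -960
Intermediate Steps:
B(X) = 4*X² (B(X) = (2*X)*(2*X) = 4*X²)
L = 27
L*(-35) + M(-1, B(2)) = 27*(-35) + (1 - 4*2²) = -945 + (1 - 4*4) = -945 + (1 - 1*16) = -945 + (1 - 16) = -945 - 15 = -960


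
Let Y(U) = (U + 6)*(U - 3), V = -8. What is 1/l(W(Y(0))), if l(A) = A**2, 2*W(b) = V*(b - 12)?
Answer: 1/14400 ≈ 6.9444e-5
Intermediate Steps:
Y(U) = (-3 + U)*(6 + U) (Y(U) = (6 + U)*(-3 + U) = (-3 + U)*(6 + U))
W(b) = 48 - 4*b (W(b) = (-8*(b - 12))/2 = (-8*(-12 + b))/2 = (96 - 8*b)/2 = 48 - 4*b)
1/l(W(Y(0))) = 1/((48 - 4*(-18 + 0**2 + 3*0))**2) = 1/((48 - 4*(-18 + 0 + 0))**2) = 1/((48 - 4*(-18))**2) = 1/((48 + 72)**2) = 1/(120**2) = 1/14400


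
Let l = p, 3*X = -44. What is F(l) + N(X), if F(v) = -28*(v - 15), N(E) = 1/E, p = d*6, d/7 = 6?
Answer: -291987/44 ≈ -6636.1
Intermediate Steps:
d = 42 (d = 7*6 = 42)
X = -44/3 (X = (⅓)*(-44) = -44/3 ≈ -14.667)
p = 252 (p = 42*6 = 252)
l = 252
F(v) = 420 - 28*v (F(v) = -28*(-15 + v) = 420 - 28*v)
F(l) + N(X) = (420 - 28*252) + 1/(-44/3) = (420 - 7056) - 3/44 = -6636 - 3/44 = -291987/44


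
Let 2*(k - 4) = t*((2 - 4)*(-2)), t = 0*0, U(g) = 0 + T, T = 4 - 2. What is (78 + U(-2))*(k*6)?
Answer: 1920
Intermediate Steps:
T = 2
U(g) = 2 (U(g) = 0 + 2 = 2)
t = 0
k = 4 (k = 4 + (0*((2 - 4)*(-2)))/2 = 4 + (0*(-2*(-2)))/2 = 4 + (0*4)/2 = 4 + (½)*0 = 4 + 0 = 4)
(78 + U(-2))*(k*6) = (78 + 2)*(4*6) = 80*24 = 1920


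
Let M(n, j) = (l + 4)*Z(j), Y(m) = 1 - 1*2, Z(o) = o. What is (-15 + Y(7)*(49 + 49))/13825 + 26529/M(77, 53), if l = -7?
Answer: -122260464/732725 ≈ -166.86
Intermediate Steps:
Y(m) = -1 (Y(m) = 1 - 2 = -1)
M(n, j) = -3*j (M(n, j) = (-7 + 4)*j = -3*j)
(-15 + Y(7)*(49 + 49))/13825 + 26529/M(77, 53) = (-15 - (49 + 49))/13825 + 26529/((-3*53)) = (-15 - 1*98)*(1/13825) + 26529/(-159) = (-15 - 98)*(1/13825) + 26529*(-1/159) = -113*1/13825 - 8843/53 = -113/13825 - 8843/53 = -122260464/732725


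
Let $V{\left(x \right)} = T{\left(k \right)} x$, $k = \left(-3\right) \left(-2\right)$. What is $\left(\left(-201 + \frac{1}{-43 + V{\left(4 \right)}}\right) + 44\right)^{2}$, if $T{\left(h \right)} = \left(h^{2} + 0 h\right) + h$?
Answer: $\frac{385101376}{15625} \approx 24647.0$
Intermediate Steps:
$k = 6$
$T{\left(h \right)} = h + h^{2}$ ($T{\left(h \right)} = \left(h^{2} + 0\right) + h = h^{2} + h = h + h^{2}$)
$V{\left(x \right)} = 42 x$ ($V{\left(x \right)} = 6 \left(1 + 6\right) x = 6 \cdot 7 x = 42 x$)
$\left(\left(-201 + \frac{1}{-43 + V{\left(4 \right)}}\right) + 44\right)^{2} = \left(\left(-201 + \frac{1}{-43 + 42 \cdot 4}\right) + 44\right)^{2} = \left(\left(-201 + \frac{1}{-43 + 168}\right) + 44\right)^{2} = \left(\left(-201 + \frac{1}{125}\right) + 44\right)^{2} = \left(- \frac{25124}{125} + 44\right)^{2} = \left(- \frac{19624}{125}\right)^{2} = \frac{385101376}{15625}$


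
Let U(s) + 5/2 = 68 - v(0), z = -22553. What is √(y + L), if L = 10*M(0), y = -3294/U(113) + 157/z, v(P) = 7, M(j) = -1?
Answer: 3*I*√633377076267/293189 ≈ 8.1434*I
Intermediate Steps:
U(s) = 117/2 (U(s) = -5/2 + (68 - 1*7) = -5/2 + (68 - 7) = -5/2 + 61 = 117/2)
y = -16510837/293189 (y = -3294/117/2 + 157/(-22553) = -3294*2/117 + 157*(-1/22553) = -732/13 - 157/22553 = -16510837/293189 ≈ -56.315)
L = -10 (L = 10*(-1) = -10)
√(y + L) = √(-16510837/293189 - 10) = √(-19442727/293189) = 3*I*√633377076267/293189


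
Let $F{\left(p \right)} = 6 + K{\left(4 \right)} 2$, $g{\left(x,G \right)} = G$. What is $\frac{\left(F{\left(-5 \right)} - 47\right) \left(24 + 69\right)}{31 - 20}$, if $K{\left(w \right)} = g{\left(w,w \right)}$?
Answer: $-279$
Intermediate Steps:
$K{\left(w \right)} = w$
$F{\left(p \right)} = 14$ ($F{\left(p \right)} = 6 + 4 \cdot 2 = 6 + 8 = 14$)
$\frac{\left(F{\left(-5 \right)} - 47\right) \left(24 + 69\right)}{31 - 20} = \frac{\left(14 - 47\right) \left(24 + 69\right)}{31 - 20} = \frac{\left(-33\right) 93}{11} = \frac{1}{11} \left(-3069\right) = -279$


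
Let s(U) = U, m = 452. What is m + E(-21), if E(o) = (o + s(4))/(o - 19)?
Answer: 18097/40 ≈ 452.42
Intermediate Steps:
E(o) = (4 + o)/(-19 + o) (E(o) = (o + 4)/(o - 19) = (4 + o)/(-19 + o))
m + E(-21) = 452 + (4 - 21)/(-19 - 21) = 452 - 17/(-40) = 452 - 1/40*(-17) = 452 + 17/40 = 18097/40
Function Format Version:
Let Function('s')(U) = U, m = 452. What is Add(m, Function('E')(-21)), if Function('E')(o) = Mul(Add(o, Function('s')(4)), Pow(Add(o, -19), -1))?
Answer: Rational(18097, 40) ≈ 452.42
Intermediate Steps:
Function('E')(o) = Mul(Pow(Add(-19, o), -1), Add(4, o)) (Function('E')(o) = Mul(Add(o, 4), Pow(Add(o, -19), -1)) = Mul(Add(4, o), Pow(Add(-19, o), -1)) = Mul(Pow(Add(-19, o), -1), Add(4, o)))
Add(m, Function('E')(-21)) = Add(452, Mul(Pow(Add(-19, -21), -1), Add(4, -21))) = Add(452, Mul(Pow(-40, -1), -17)) = Add(452, Mul(Rational(-1, 40), -17)) = Add(452, Rational(17, 40)) = Rational(18097, 40)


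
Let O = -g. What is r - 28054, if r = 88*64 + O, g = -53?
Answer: -22369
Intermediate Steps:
O = 53 (O = -1*(-53) = 53)
r = 5685 (r = 88*64 + 53 = 5632 + 53 = 5685)
r - 28054 = 5685 - 28054 = -22369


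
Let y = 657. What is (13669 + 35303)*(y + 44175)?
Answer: 2195512704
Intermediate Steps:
(13669 + 35303)*(y + 44175) = (13669 + 35303)*(657 + 44175) = 48972*44832 = 2195512704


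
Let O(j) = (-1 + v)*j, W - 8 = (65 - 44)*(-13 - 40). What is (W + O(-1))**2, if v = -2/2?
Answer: 1216609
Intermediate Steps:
v = -1 (v = -2*1/2 = -1)
W = -1105 (W = 8 + (65 - 44)*(-13 - 40) = 8 + 21*(-53) = 8 - 1113 = -1105)
O(j) = -2*j (O(j) = (-1 - 1)*j = -2*j)
(W + O(-1))**2 = (-1105 - 2*(-1))**2 = (-1105 + 2)**2 = (-1103)**2 = 1216609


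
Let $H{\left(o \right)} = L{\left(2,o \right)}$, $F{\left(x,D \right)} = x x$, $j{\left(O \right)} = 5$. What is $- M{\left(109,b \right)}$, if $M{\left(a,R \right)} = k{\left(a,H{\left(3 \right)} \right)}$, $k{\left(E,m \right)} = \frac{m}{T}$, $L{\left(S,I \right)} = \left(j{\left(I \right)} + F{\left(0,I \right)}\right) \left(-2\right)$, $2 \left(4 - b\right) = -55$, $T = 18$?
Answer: $\frac{5}{9} \approx 0.55556$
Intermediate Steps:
$b = \frac{63}{2}$ ($b = 4 - - \frac{55}{2} = 4 + \frac{55}{2} = \frac{63}{2} \approx 31.5$)
$F{\left(x,D \right)} = x^{2}$
$L{\left(S,I \right)} = -10$ ($L{\left(S,I \right)} = \left(5 + 0^{2}\right) \left(-2\right) = \left(5 + 0\right) \left(-2\right) = 5 \left(-2\right) = -10$)
$H{\left(o \right)} = -10$
$k{\left(E,m \right)} = \frac{m}{18}$
$M{\left(a,R \right)} = - \frac{5}{9}$ ($M{\left(a,R \right)} = \frac{1}{18} \left(-10\right) = - \frac{5}{9}$)
$- M{\left(109,b \right)} = \left(-1\right) \left(- \frac{5}{9}\right) = \frac{5}{9}$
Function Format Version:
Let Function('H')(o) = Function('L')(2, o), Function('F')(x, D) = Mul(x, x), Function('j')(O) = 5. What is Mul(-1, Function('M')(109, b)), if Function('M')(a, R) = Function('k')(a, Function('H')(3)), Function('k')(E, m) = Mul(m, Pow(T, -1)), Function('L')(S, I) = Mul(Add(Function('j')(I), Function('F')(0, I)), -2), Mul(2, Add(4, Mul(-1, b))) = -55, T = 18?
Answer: Rational(5, 9) ≈ 0.55556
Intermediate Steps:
b = Rational(63, 2) (b = Add(4, Mul(Rational(-1, 2), -55)) = Add(4, Rational(55, 2)) = Rational(63, 2) ≈ 31.500)
Function('F')(x, D) = Pow(x, 2)
Function('L')(S, I) = -10 (Function('L')(S, I) = Mul(Add(5, Pow(0, 2)), -2) = Mul(Add(5, 0), -2) = Mul(5, -2) = -10)
Function('H')(o) = -10
Function('k')(E, m) = Mul(Rational(1, 18), m) (Function('k')(E, m) = Mul(m, Pow(18, -1)) = Mul(m, Rational(1, 18)) = Mul(Rational(1, 18), m))
Function('M')(a, R) = Rational(-5, 9) (Function('M')(a, R) = Mul(Rational(1, 18), -10) = Rational(-5, 9))
Mul(-1, Function('M')(109, b)) = Mul(-1, Rational(-5, 9)) = Rational(5, 9)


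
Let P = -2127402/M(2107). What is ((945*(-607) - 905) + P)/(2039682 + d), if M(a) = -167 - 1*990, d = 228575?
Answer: -662592238/2624373349 ≈ -0.25248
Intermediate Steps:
M(a) = -1157 (M(a) = -167 - 990 = -1157)
P = 2127402/1157 (P = -2127402/(-1157) = -2127402*(-1/1157) = 2127402/1157 ≈ 1838.7)
((945*(-607) - 905) + P)/(2039682 + d) = ((945*(-607) - 905) + 2127402/1157)/(2039682 + 228575) = ((-573615 - 905) + 2127402/1157)/2268257 = (-574520 + 2127402/1157)*(1/2268257) = -662592238/1157*1/2268257 = -662592238/2624373349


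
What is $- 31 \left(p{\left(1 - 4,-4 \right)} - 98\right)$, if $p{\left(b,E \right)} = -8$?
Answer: $3286$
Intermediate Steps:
$- 31 \left(p{\left(1 - 4,-4 \right)} - 98\right) = - 31 \left(-8 - 98\right) = \left(-31\right) \left(-106\right) = 3286$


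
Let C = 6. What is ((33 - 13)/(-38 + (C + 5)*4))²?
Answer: 100/9 ≈ 11.111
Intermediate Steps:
((33 - 13)/(-38 + (C + 5)*4))² = ((33 - 13)/(-38 + (6 + 5)*4))² = (20/(-38 + 11*4))² = (20/(-38 + 44))² = (20/6)² = (20*(⅙))² = (10/3)² = 100/9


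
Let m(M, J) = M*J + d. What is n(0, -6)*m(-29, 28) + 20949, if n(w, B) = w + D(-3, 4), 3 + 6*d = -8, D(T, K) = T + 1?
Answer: 67730/3 ≈ 22577.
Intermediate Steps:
D(T, K) = 1 + T
d = -11/6 (d = -½ + (⅙)*(-8) = -½ - 4/3 = -11/6 ≈ -1.8333)
n(w, B) = -2 + w (n(w, B) = w + (1 - 3) = w - 2 = -2 + w)
m(M, J) = -11/6 + J*M (m(M, J) = M*J - 11/6 = J*M - 11/6 = -11/6 + J*M)
n(0, -6)*m(-29, 28) + 20949 = (-2 + 0)*(-11/6 + 28*(-29)) + 20949 = -2*(-11/6 - 812) + 20949 = -2*(-4883/6) + 20949 = 4883/3 + 20949 = 67730/3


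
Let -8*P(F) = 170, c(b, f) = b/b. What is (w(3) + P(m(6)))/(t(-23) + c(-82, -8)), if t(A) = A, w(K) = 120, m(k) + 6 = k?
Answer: -395/88 ≈ -4.4886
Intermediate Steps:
m(k) = -6 + k
c(b, f) = 1
P(F) = -85/4 (P(F) = -⅛*170 = -85/4)
(w(3) + P(m(6)))/(t(-23) + c(-82, -8)) = (120 - 85/4)/(-23 + 1) = (395/4)/(-22) = (395/4)*(-1/22) = -395/88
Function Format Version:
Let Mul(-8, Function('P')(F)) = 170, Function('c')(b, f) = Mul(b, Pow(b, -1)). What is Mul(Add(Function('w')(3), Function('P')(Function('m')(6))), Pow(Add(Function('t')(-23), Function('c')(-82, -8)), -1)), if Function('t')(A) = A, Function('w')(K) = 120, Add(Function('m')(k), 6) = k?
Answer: Rational(-395, 88) ≈ -4.4886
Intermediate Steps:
Function('m')(k) = Add(-6, k)
Function('c')(b, f) = 1
Function('P')(F) = Rational(-85, 4) (Function('P')(F) = Mul(Rational(-1, 8), 170) = Rational(-85, 4))
Mul(Add(Function('w')(3), Function('P')(Function('m')(6))), Pow(Add(Function('t')(-23), Function('c')(-82, -8)), -1)) = Mul(Add(120, Rational(-85, 4)), Pow(Add(-23, 1), -1)) = Mul(Rational(395, 4), Pow(-22, -1)) = Mul(Rational(395, 4), Rational(-1, 22)) = Rational(-395, 88)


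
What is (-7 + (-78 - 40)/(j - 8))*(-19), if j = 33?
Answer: 5567/25 ≈ 222.68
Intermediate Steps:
(-7 + (-78 - 40)/(j - 8))*(-19) = (-7 + (-78 - 40)/(33 - 8))*(-19) = (-7 - 118/25)*(-19) = -293/25*(-19) = 5567/25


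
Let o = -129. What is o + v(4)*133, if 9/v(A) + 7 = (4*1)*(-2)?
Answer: -1044/5 ≈ -208.80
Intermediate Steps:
v(A) = -⅗ (v(A) = 9/(-7 + (4*1)*(-2)) = 9/(-7 + 4*(-2)) = 9/(-7 - 8) = 9/(-15) = 9*(-1/15) = -⅗)
o + v(4)*133 = -129 - ⅗*133 = -129 - 399/5 = -1044/5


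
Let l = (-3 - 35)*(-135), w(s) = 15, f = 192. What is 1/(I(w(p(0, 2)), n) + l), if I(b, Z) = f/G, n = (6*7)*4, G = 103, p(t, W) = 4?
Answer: 103/528582 ≈ 0.00019486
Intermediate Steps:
n = 168 (n = 42*4 = 168)
I(b, Z) = 192/103
l = 5130 (l = -38*(-135) = 5130)
1/(I(w(p(0, 2)), n) + l) = 1/(192/103 + 5130) = 1/(528582/103) = 103/528582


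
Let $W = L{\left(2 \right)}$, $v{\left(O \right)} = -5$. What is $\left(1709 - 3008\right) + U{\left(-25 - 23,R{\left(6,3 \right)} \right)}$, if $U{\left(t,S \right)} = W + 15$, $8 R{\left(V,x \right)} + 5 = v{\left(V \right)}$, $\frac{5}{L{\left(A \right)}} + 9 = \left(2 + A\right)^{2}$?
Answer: $- \frac{8983}{7} \approx -1283.3$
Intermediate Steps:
$L{\left(A \right)} = \frac{5}{-9 + \left(2 + A\right)^{2}}$
$W = \frac{5}{7}$ ($W = \frac{5}{-9 + \left(2 + 2\right)^{2}} = \frac{5}{-9 + 4^{2}} = \frac{5}{-9 + 16} = \frac{5}{7} \approx 0.71429$)
$R{\left(V,x \right)} = - \frac{5}{4}$ ($R{\left(V,x \right)} = - \frac{5}{8} + \frac{1}{8} \left(-5\right) = - \frac{5}{8} - \frac{5}{8} = - \frac{5}{4}$)
$U{\left(t,S \right)} = \frac{110}{7}$ ($U{\left(t,S \right)} = \frac{5}{7} + 15 = \frac{110}{7}$)
$\left(1709 - 3008\right) + U{\left(-25 - 23,R{\left(6,3 \right)} \right)} = \left(1709 - 3008\right) + \frac{110}{7} = -1299 + \frac{110}{7} = - \frac{8983}{7}$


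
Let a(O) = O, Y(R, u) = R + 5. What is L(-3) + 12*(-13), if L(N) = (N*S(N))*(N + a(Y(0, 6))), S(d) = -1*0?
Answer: -156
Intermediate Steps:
Y(R, u) = 5 + R
S(d) = 0
L(N) = 0 (L(N) = (N*0)*(N + (5 + 0)) = 0*(N + 5) = 0*(5 + N) = 0)
L(-3) + 12*(-13) = 0 + 12*(-13) = 0 - 156 = -156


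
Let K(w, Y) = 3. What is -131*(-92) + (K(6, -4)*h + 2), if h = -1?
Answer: 12051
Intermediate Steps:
-131*(-92) + (K(6, -4)*h + 2) = -131*(-92) + (3*(-1) + 2) = 12052 + (-3 + 2) = 12052 - 1 = 12051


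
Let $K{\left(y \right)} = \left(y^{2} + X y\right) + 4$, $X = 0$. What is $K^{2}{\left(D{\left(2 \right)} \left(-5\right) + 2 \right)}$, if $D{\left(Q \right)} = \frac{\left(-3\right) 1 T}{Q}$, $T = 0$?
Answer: $64$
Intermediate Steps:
$D{\left(Q \right)} = 0$ ($D{\left(Q \right)} = \frac{\left(-3\right) 1 \cdot 0}{Q} = \frac{\left(-3\right) 0}{Q} = \frac{0}{Q} = 0$)
$K{\left(y \right)} = 4 + y^{2}$ ($K{\left(y \right)} = \left(y^{2} + 0 y\right) + 4 = \left(y^{2} + 0\right) + 4 = y^{2} + 4 = 4 + y^{2}$)
$K^{2}{\left(D{\left(2 \right)} \left(-5\right) + 2 \right)} = \left(4 + \left(0 \left(-5\right) + 2\right)^{2}\right)^{2} = \left(4 + \left(0 + 2\right)^{2}\right)^{2} = \left(4 + 2^{2}\right)^{2} = \left(4 + 4\right)^{2} = 8^{2} = 64$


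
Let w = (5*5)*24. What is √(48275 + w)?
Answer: 5*√1955 ≈ 221.08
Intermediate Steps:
w = 600 (w = 25*24 = 600)
√(48275 + w) = √(48275 + 600) = √48875 = 5*√1955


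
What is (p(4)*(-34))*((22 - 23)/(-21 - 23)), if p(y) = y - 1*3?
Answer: -17/22 ≈ -0.77273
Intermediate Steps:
p(y) = -3 + y (p(y) = y - 3 = -3 + y)
(p(4)*(-34))*((22 - 23)/(-21 - 23)) = ((-3 + 4)*(-34))*((22 - 23)/(-21 - 23)) = (1*(-34))*(-1/(-44)) = -(-34)*(-1)/44 = -34*1/44 = -17/22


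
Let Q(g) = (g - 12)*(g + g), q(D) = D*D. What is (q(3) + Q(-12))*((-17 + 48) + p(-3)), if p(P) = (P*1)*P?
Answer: 23400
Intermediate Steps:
p(P) = P**2 (p(P) = P*P = P**2)
q(D) = D**2
Q(g) = 2*g*(-12 + g) (Q(g) = (-12 + g)*(2*g) = 2*g*(-12 + g))
(q(3) + Q(-12))*((-17 + 48) + p(-3)) = (3**2 + 2*(-12)*(-12 - 12))*((-17 + 48) + (-3)**2) = (9 + 2*(-12)*(-24))*(31 + 9) = (9 + 576)*40 = 585*40 = 23400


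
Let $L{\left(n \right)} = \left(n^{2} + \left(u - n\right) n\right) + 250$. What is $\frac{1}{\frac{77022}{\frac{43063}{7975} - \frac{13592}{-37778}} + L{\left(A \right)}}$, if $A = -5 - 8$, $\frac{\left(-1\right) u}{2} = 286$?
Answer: $\frac{867615107}{18271066462452} \approx 4.7486 \cdot 10^{-5}$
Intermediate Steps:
$u = -572$ ($u = \left(-2\right) 286 = -572$)
$A = -13$ ($A = -5 - 8 = -13$)
$L{\left(n \right)} = 250 + n^{2} + n \left(-572 - n\right)$ ($L{\left(n \right)} = \left(n^{2} + \left(-572 - n\right) n\right) + 250 = \left(n^{2} + n \left(-572 - n\right)\right) + 250 = 250 + n^{2} + n \left(-572 - n\right)$)
$\frac{1}{\frac{77022}{\frac{43063}{7975} - \frac{13592}{-37778}} + L{\left(A \right)}} = \frac{1}{\frac{77022}{\frac{43063}{7975} - \frac{13592}{-37778}} + \left(250 - -7436\right)} = \frac{1}{\frac{77022}{43063 \cdot \frac{1}{7975} - - \frac{6796}{18889}} + \left(250 + 7436\right)} = \frac{1}{\frac{77022}{\frac{43063}{7975} + \frac{6796}{18889}} + 7686} = \frac{1}{\frac{77022}{\frac{867615107}{150639775}} + 7686} = \frac{1}{77022 \cdot \frac{150639775}{867615107} + 7686} = \frac{1}{\frac{11602576750050}{867615107} + 7686} = \frac{1}{\frac{18271066462452}{867615107}} = \frac{867615107}{18271066462452}$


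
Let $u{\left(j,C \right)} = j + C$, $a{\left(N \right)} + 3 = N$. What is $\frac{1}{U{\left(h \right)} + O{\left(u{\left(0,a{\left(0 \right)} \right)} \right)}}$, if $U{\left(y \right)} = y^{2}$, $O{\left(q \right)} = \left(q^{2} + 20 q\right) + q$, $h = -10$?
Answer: $\frac{1}{46} \approx 0.021739$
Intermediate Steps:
$a{\left(N \right)} = -3 + N$
$u{\left(j,C \right)} = C + j$
$O{\left(q \right)} = q^{2} + 21 q$
$\frac{1}{U{\left(h \right)} + O{\left(u{\left(0,a{\left(0 \right)} \right)} \right)}} = \frac{1}{\left(-10\right)^{2} + \left(\left(-3 + 0\right) + 0\right) \left(21 + \left(\left(-3 + 0\right) + 0\right)\right)} = \frac{1}{100 + \left(-3 + 0\right) \left(21 + \left(-3 + 0\right)\right)} = \frac{1}{100 - 3 \left(21 - 3\right)} = \frac{1}{100 - 54} = \frac{1}{46}$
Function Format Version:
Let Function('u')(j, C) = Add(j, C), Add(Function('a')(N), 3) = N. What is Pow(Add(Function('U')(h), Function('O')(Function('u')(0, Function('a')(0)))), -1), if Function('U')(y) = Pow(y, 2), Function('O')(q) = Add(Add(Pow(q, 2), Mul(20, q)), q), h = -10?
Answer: Rational(1, 46) ≈ 0.021739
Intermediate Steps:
Function('a')(N) = Add(-3, N)
Function('u')(j, C) = Add(C, j)
Function('O')(q) = Add(Pow(q, 2), Mul(21, q))
Pow(Add(Function('U')(h), Function('O')(Function('u')(0, Function('a')(0)))), -1) = Pow(Add(Pow(-10, 2), Mul(Add(Add(-3, 0), 0), Add(21, Add(Add(-3, 0), 0)))), -1) = Pow(Add(100, Mul(Add(-3, 0), Add(21, Add(-3, 0)))), -1) = Pow(Add(100, Mul(-3, Add(21, -3))), -1) = Pow(Add(100, Mul(-3, 18)), -1) = Pow(Add(100, -54), -1) = Pow(46, -1) = Rational(1, 46)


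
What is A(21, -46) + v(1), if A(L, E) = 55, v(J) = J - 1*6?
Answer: 50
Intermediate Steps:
v(J) = -6 + J (v(J) = J - 6 = -6 + J)
A(21, -46) + v(1) = 55 + (-6 + 1) = 55 - 5 = 50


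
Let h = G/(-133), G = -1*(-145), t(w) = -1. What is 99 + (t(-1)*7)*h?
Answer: 2026/19 ≈ 106.63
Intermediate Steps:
G = 145
h = -145/133 (h = 145/(-133) = 145*(-1/133) = -145/133 ≈ -1.0902)
99 + (t(-1)*7)*h = 99 - 1*7*(-145/133) = 99 - 7*(-145/133) = 99 + 145/19 = 2026/19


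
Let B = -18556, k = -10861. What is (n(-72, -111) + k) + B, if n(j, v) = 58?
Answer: -29359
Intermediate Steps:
(n(-72, -111) + k) + B = (58 - 10861) - 18556 = -10803 - 18556 = -29359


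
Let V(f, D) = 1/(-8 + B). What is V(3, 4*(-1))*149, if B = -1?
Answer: -149/9 ≈ -16.556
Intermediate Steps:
V(f, D) = -⅑ (V(f, D) = 1/(-8 - 1) = 1/(-9) = -⅑)
V(3, 4*(-1))*149 = -⅑*149 = -149/9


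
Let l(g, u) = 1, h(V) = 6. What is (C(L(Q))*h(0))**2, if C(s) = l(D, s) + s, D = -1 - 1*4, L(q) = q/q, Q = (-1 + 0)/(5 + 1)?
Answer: 144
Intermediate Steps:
Q = -1/6 ≈ -0.16667
L(q) = 1
D = -5 (D = -1 - 4 = -5)
C(s) = 1 + s
(C(L(Q))*h(0))**2 = ((1 + 1)*6)**2 = (2*6)**2 = 12**2 = 144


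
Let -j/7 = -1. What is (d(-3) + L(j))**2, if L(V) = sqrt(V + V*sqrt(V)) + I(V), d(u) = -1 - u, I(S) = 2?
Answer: (4 + sqrt(7)*sqrt(1 + sqrt(7)))**2 ≈ 81.934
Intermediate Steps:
j = 7 (j = -7*(-1) = 7)
L(V) = 2 + sqrt(V + V**(3/2)) (L(V) = sqrt(V + V*sqrt(V)) + 2 = sqrt(V + V**(3/2)) + 2 = 2 + sqrt(V + V**(3/2)))
(d(-3) + L(j))**2 = ((-1 - 1*(-3)) + (2 + sqrt(7 + 7**(3/2))))**2 = ((-1 + 3) + (2 + sqrt(7 + 7*sqrt(7))))**2 = (2 + (2 + sqrt(7 + 7*sqrt(7))))**2 = (4 + sqrt(7 + 7*sqrt(7)))**2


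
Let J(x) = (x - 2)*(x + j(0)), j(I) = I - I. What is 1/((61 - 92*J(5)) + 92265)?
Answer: 1/90946 ≈ 1.0996e-5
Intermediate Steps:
j(I) = 0
J(x) = x*(-2 + x) (J(x) = (x - 2)*(x + 0) = (-2 + x)*x = x*(-2 + x))
1/((61 - 92*J(5)) + 92265) = 1/((61 - 460*(-2 + 5)) + 92265) = 1/((61 - 460*3) + 92265) = 1/((61 - 92*15) + 92265) = 1/((61 - 1380) + 92265) = 1/(-1319 + 92265) = 1/90946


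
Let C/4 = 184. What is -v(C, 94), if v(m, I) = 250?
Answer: -250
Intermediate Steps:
C = 736 (C = 4*184 = 736)
-v(C, 94) = -1*250 = -250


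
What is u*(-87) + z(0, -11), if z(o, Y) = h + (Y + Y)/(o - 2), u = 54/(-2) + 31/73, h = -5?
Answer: 169218/73 ≈ 2318.1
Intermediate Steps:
u = -1940/73 (u = 54*(-½) + 31*(1/73) = -27 + 31/73 = -1940/73 ≈ -26.575)
z(o, Y) = -5 + 2*Y/(-2 + o) (z(o, Y) = -5 + (Y + Y)/(o - 2) = -5 + (2*Y)/(-2 + o) = -5 + 2*Y/(-2 + o))
u*(-87) + z(0, -11) = -1940/73*(-87) + (10 - 5*0 + 2*(-11))/(-2 + 0) = 168780/73 + (10 + 0 - 22)/(-2) = 168780/73 - ½*(-12) = 168780/73 + 6 = 169218/73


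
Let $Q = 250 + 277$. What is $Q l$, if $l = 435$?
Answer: $229245$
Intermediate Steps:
$Q = 527$
$Q l = 527 \cdot 435 = 229245$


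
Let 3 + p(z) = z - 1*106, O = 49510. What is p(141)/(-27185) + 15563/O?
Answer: 84299167/269185870 ≈ 0.31316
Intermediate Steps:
p(z) = -109 + z (p(z) = -3 + (z - 1*106) = -3 + (z - 106) = -3 + (-106 + z) = -109 + z)
p(141)/(-27185) + 15563/O = (-109 + 141)/(-27185) + 15563/49510 = 32*(-1/27185) + 15563*(1/49510) = -32/27185 + 15563/49510 = 84299167/269185870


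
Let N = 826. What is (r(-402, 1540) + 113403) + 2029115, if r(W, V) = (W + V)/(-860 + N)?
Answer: 36422237/17 ≈ 2.1425e+6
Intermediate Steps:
r(W, V) = -V/34 - W/34 (r(W, V) = (W + V)/(-860 + 826) = (V + W)/(-34) = (V + W)*(-1/34) = -V/34 - W/34)
(r(-402, 1540) + 113403) + 2029115 = ((-1/34*1540 - 1/34*(-402)) + 113403) + 2029115 = ((-770/17 + 201/17) + 113403) + 2029115 = (-569/17 + 113403) + 2029115 = 1927282/17 + 2029115 = 36422237/17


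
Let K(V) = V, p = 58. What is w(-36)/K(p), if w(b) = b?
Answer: -18/29 ≈ -0.62069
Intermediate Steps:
w(-36)/K(p) = -36/58 = -36*1/58 = -18/29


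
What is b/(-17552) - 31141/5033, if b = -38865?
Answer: -350979287/88339216 ≈ -3.9731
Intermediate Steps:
b/(-17552) - 31141/5033 = -38865/(-17552) - 31141/5033 = -38865*(-1/17552) - 31141*1/5033 = 38865/17552 - 31141/5033 = -350979287/88339216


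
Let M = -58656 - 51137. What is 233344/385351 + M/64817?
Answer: -27184184295/24977295767 ≈ -1.0884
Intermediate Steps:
M = -109793
233344/385351 + M/64817 = 233344/385351 - 109793/64817 = -27184184295/24977295767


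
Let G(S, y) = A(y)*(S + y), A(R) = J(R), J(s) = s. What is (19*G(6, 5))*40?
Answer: 41800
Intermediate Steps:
A(R) = R
G(S, y) = y*(S + y)
(19*G(6, 5))*40 = (19*(5*(6 + 5)))*40 = (19*(5*11))*40 = (19*55)*40 = 1045*40 = 41800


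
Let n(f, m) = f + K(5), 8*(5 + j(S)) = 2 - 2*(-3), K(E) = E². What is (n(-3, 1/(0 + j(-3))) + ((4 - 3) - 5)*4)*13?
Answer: 78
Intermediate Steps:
j(S) = -4 (j(S) = -5 + (2 - 2*(-3))/8 = -5 + (2 + 6)/8 = -5 + (⅛)*8 = -5 + 1 = -4)
n(f, m) = 25 + f (n(f, m) = f + 5² = f + 25 = 25 + f)
(n(-3, 1/(0 + j(-3))) + ((4 - 3) - 5)*4)*13 = ((25 - 3) + ((4 - 3) - 5)*4)*13 = (22 + (1 - 5)*4)*13 = (22 - 4*4)*13 = (22 - 16)*13 = 6*13 = 78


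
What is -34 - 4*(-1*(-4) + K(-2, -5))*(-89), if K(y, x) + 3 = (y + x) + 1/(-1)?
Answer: -2526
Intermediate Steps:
K(y, x) = -4 + x + y (K(y, x) = -3 + ((y + x) + 1/(-1)) = -3 + ((x + y) - 1) = -3 + (-1 + x + y) = -4 + x + y)
-34 - 4*(-1*(-4) + K(-2, -5))*(-89) = -34 - 4*(-1*(-4) + (-4 - 5 - 2))*(-89) = -34 - 4*(4 - 11)*(-89) = -34 - 4*(-7)*(-89) = -34 + 28*(-89) = -34 - 2492 = -2526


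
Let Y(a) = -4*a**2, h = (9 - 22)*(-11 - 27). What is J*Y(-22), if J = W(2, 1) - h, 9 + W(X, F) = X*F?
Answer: 969936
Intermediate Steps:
W(X, F) = -9 + F*X (W(X, F) = -9 + X*F = -9 + F*X)
h = 494 (h = -13*(-38) = 494)
J = -501 (J = (-9 + 1*2) - 1*494 = (-9 + 2) - 494 = -7 - 494 = -501)
J*Y(-22) = -(-2004)*(-22)**2 = -(-2004)*484 = -501*(-1936) = 969936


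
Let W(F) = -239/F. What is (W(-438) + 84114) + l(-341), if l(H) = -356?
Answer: 36686243/438 ≈ 83759.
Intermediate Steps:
(W(-438) + 84114) + l(-341) = (-239/(-438) + 84114) - 356 = (-239*(-1/438) + 84114) - 356 = (239/438 + 84114) - 356 = 36842171/438 - 356 = 36686243/438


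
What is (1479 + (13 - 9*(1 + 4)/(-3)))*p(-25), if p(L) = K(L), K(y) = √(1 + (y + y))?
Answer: 10549*I ≈ 10549.0*I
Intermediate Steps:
K(y) = √(1 + 2*y)
p(L) = √(1 + 2*L)
(1479 + (13 - 9*(1 + 4)/(-3)))*p(-25) = (1479 + (13 - 9*(1 + 4)/(-3)))*√(1 + 2*(-25)) = (1479 + (13 - (-3)*5))*√(1 - 50) = (1479 + (13 - 9*(-5/3)))*√(-49) = (1479 + (13 + 15))*(7*I) = (1479 + 28)*(7*I) = 1507*(7*I) = 10549*I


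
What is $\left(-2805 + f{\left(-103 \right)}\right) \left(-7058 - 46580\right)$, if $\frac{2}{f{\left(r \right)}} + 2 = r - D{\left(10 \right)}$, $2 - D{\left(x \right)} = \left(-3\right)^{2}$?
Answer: $\frac{7372328548}{49} \approx 1.5046 \cdot 10^{8}$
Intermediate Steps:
$D{\left(x \right)} = -7$ ($D{\left(x \right)} = 2 - \left(-3\right)^{2} = 2 - 9 = -7$)
$f{\left(r \right)} = \frac{2}{5 + r}$ ($f{\left(r \right)} = \frac{2}{-2 + \left(r - -7\right)} = \frac{2}{-2 + \left(r + 7\right)} = \frac{2}{-2 + \left(7 + r\right)} = \frac{2}{5 + r}$)
$\left(-2805 + f{\left(-103 \right)}\right) \left(-7058 - 46580\right) = \left(-2805 + \frac{2}{5 - 103}\right) \left(-7058 - 46580\right) = \left(-2805 + \frac{2}{-98}\right) \left(-53638\right) = \left(-2805 + 2 \left(- \frac{1}{98}\right)\right) \left(-53638\right) = \left(-2805 - \frac{1}{49}\right) \left(-53638\right) = \left(- \frac{137446}{49}\right) \left(-53638\right) = \frac{7372328548}{49}$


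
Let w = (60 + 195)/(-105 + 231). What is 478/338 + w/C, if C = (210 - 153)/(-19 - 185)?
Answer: -393049/67431 ≈ -5.8289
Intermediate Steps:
C = -19/68 (C = 57/(-204) = 57*(-1/204) = -19/68 ≈ -0.27941)
w = 85/42 (w = 255/126 = 255*(1/126) = 85/42 ≈ 2.0238)
478/338 + w/C = 478/338 + 85/(42*(-19/68)) = 478*(1/338) + (85/42)*(-68/19) = 239/169 - 2890/399 = -393049/67431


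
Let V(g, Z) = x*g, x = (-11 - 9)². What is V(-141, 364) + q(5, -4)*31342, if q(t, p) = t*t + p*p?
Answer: 1228622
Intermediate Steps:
q(t, p) = p² + t² (q(t, p) = t² + p² = p² + t²)
x = 400 (x = (-20)² = 400)
V(g, Z) = 400*g
V(-141, 364) + q(5, -4)*31342 = 400*(-141) + ((-4)² + 5²)*31342 = -56400 + (16 + 25)*31342 = -56400 + 41*31342 = -56400 + 1285022 = 1228622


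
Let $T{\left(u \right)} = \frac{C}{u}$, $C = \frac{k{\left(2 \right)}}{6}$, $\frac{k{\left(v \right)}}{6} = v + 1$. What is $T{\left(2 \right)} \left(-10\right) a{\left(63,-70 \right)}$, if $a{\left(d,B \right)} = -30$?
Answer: $450$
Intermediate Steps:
$k{\left(v \right)} = 6 + 6 v$ ($k{\left(v \right)} = 6 \left(v + 1\right) = 6 \left(1 + v\right) = 6 + 6 v$)
$C = 3$ ($C = \frac{6 + 6 \cdot 2}{6} = \left(6 + 12\right) \frac{1}{6} = 18 \cdot \frac{1}{6} = 3$)
$T{\left(u \right)} = \frac{3}{u}$
$T{\left(2 \right)} \left(-10\right) a{\left(63,-70 \right)} = \frac{3}{2} \left(-10\right) \left(-30\right) = \left(-15\right) \left(-30\right) = 450$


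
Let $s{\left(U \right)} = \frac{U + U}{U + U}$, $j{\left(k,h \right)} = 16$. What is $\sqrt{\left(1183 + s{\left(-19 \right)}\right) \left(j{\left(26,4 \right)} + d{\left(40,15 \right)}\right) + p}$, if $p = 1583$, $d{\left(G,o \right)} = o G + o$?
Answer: $\sqrt{748687} \approx 865.27$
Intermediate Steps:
$s{\left(U \right)} = 1$ ($s{\left(U \right)} = \frac{2 U}{2 U} = 2 U \frac{1}{2 U} = 1$)
$d{\left(G,o \right)} = o + G o$ ($d{\left(G,o \right)} = G o + o = o + G o$)
$\sqrt{\left(1183 + s{\left(-19 \right)}\right) \left(j{\left(26,4 \right)} + d{\left(40,15 \right)}\right) + p} = \sqrt{\left(1183 + 1\right) \left(16 + 15 \left(1 + 40\right)\right) + 1583} = \sqrt{1184 \left(16 + 15 \cdot 41\right) + 1583} = \sqrt{1184 \left(16 + 615\right) + 1583} = \sqrt{1184 \cdot 631 + 1583} = \sqrt{747104 + 1583} = \sqrt{748687}$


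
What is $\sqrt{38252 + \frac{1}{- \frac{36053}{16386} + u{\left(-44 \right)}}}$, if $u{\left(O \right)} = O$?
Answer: $\frac{\sqrt{21922400796094706}}{757037} \approx 195.58$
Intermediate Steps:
$\sqrt{38252 + \frac{1}{- \frac{36053}{16386} + u{\left(-44 \right)}}} = \sqrt{38252 + \frac{1}{- \frac{36053}{16386} - 44}} = \sqrt{38252 + \frac{1}{- \frac{757037}{16386}}} = \sqrt{38252 - \frac{16386}{757037}} = \sqrt{\frac{28958162938}{757037}} = \frac{\sqrt{21922400796094706}}{757037}$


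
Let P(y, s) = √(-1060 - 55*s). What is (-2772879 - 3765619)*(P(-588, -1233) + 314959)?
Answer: -2059358791582 - 85000474*√395 ≈ -2.0610e+12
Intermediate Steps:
(-2772879 - 3765619)*(P(-588, -1233) + 314959) = (-2772879 - 3765619)*(√(-1060 - 55*(-1233)) + 314959) = -6538498*(√(-1060 + 67815) + 314959) = -6538498*(√66755 + 314959) = -6538498*(13*√395 + 314959) = -6538498*(314959 + 13*√395) = -2059358791582 - 85000474*√395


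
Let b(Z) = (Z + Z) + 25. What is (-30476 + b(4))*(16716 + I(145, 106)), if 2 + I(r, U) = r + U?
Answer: -516465495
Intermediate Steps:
I(r, U) = -2 + U + r (I(r, U) = -2 + (r + U) = -2 + (U + r) = -2 + U + r)
b(Z) = 25 + 2*Z (b(Z) = 2*Z + 25 = 25 + 2*Z)
(-30476 + b(4))*(16716 + I(145, 106)) = (-30476 + (25 + 2*4))*(16716 + (-2 + 106 + 145)) = (-30476 + (25 + 8))*(16716 + 249) = (-30476 + 33)*16965 = -30443*16965 = -516465495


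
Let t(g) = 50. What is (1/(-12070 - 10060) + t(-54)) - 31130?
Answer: -687800401/22130 ≈ -31080.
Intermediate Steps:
(1/(-12070 - 10060) + t(-54)) - 31130 = (1/(-12070 - 10060) + 50) - 31130 = (1/(-22130) + 50) - 31130 = (-1/22130 + 50) - 31130 = 1106499/22130 - 31130 = -687800401/22130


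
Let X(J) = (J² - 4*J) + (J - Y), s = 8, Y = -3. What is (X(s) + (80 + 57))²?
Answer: 32400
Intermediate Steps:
X(J) = 3 + J² - 3*J (X(J) = (J² - 4*J) + (J - 1*(-3)) = (J² - 4*J) + (J + 3) = (J² - 4*J) + (3 + J) = 3 + J² - 3*J)
(X(s) + (80 + 57))² = ((3 + 8² - 3*8) + (80 + 57))² = ((3 + 64 - 24) + 137)² = (43 + 137)² = 180² = 32400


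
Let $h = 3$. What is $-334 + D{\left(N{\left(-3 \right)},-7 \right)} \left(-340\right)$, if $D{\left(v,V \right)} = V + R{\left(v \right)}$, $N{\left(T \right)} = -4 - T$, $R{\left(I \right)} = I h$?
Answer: $3066$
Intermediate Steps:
$R{\left(I \right)} = 3 I$ ($R{\left(I \right)} = I 3 = 3 I$)
$D{\left(v,V \right)} = V + 3 v$
$-334 + D{\left(N{\left(-3 \right)},-7 \right)} \left(-340\right) = -334 + \left(-7 + 3 \left(-4 - -3\right)\right) \left(-340\right) = -334 + \left(-7 + 3 \left(-4 + 3\right)\right) \left(-340\right) = -334 + \left(-7 + 3 \left(-1\right)\right) \left(-340\right) = -334 + \left(-7 - 3\right) \left(-340\right) = -334 - -3400 = -334 + 3400 = 3066$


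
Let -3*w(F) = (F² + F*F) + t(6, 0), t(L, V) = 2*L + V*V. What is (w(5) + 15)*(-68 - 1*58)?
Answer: 714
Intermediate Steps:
t(L, V) = V² + 2*L (t(L, V) = 2*L + V² = V² + 2*L)
w(F) = -4 - 2*F²/3 (w(F) = -((F² + F*F) + (0² + 2*6))/3 = -((F² + F²) + (0 + 12))/3 = -(2*F² + 12)/3 = -(12 + 2*F²)/3 = -4 - 2*F²/3)
(w(5) + 15)*(-68 - 1*58) = ((-4 - ⅔*5²) + 15)*(-68 - 1*58) = ((-4 - ⅔*25) + 15)*(-68 - 58) = ((-4 - 50/3) + 15)*(-126) = (-62/3 + 15)*(-126) = -17/3*(-126) = 714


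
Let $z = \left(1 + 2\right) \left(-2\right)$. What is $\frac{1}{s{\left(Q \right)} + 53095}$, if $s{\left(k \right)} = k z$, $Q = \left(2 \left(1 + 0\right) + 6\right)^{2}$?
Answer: $\frac{1}{52711} \approx 1.8971 \cdot 10^{-5}$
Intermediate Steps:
$z = -6$ ($z = 3 \left(-2\right) = -6$)
$Q = 64$ ($Q = \left(2 \cdot 1 + 6\right)^{2} = \left(2 + 6\right)^{2} = 8^{2} = 64$)
$s{\left(k \right)} = - 6 k$ ($s{\left(k \right)} = k \left(-6\right) = - 6 k$)
$\frac{1}{s{\left(Q \right)} + 53095} = \frac{1}{\left(-6\right) 64 + 53095} = \frac{1}{-384 + 53095} = \frac{1}{52711}$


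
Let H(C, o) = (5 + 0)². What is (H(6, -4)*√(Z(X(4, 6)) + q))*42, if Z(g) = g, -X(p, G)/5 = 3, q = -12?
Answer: 3150*I*√3 ≈ 5456.0*I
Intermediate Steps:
H(C, o) = 25 (H(C, o) = 5² = 25)
X(p, G) = -15 (X(p, G) = -5*3 = -15)
(H(6, -4)*√(Z(X(4, 6)) + q))*42 = (25*√(-15 - 12))*42 = (25*√(-27))*42 = (25*(3*I*√3))*42 = (75*I*√3)*42 = 3150*I*√3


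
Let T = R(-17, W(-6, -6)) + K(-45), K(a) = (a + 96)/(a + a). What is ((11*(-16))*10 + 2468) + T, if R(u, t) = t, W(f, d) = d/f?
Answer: 21253/30 ≈ 708.43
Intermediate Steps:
K(a) = (96 + a)/(2*a) (K(a) = (96 + a)/((2*a)) = (96 + a)*(1/(2*a)) = (96 + a)/(2*a))
T = 13/30 (T = -6/(-6) + (1/2)*(96 - 45)/(-45) = -6*(-1/6) + (1/2)*(-1/45)*51 = 1 - 17/30 = 13/30 ≈ 0.43333)
((11*(-16))*10 + 2468) + T = ((11*(-16))*10 + 2468) + 13/30 = (-176*10 + 2468) + 13/30 = (-1760 + 2468) + 13/30 = 708 + 13/30 = 21253/30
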